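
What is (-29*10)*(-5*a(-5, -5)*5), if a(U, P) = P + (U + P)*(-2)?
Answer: 108750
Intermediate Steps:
a(U, P) = -P - 2*U (a(U, P) = P + (P + U)*(-2) = P + (-2*P - 2*U) = -P - 2*U)
(-29*10)*(-5*a(-5, -5)*5) = (-29*10)*(-5*(-1*(-5) - 2*(-5))*5) = -290*(-5*(5 + 10))*5 = -290*(-5*15)*5 = -(-21750)*5 = -290*(-375) = 108750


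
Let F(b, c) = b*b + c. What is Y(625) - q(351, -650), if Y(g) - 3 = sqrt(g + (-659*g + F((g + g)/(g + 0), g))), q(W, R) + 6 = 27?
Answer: -18 + I*sqrt(410621) ≈ -18.0 + 640.8*I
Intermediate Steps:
q(W, R) = 21 (q(W, R) = -6 + 27 = 21)
F(b, c) = c + b**2 (F(b, c) = b**2 + c = c + b**2)
Y(g) = 3 + sqrt(4 - 657*g) (Y(g) = 3 + sqrt(g + (-659*g + (g + ((g + g)/(g + 0))**2))) = 3 + sqrt(g + (-659*g + (g + ((2*g)/g)**2))) = 3 + sqrt(g + (-659*g + (g + 2**2))) = 3 + sqrt(g + (-659*g + (g + 4))) = 3 + sqrt(g + (-659*g + (4 + g))) = 3 + sqrt(g + (4 - 658*g)) = 3 + sqrt(4 - 657*g))
Y(625) - q(351, -650) = (3 + sqrt(4 - 657*625)) - 1*21 = (3 + sqrt(4 - 410625)) - 21 = (3 + sqrt(-410621)) - 21 = (3 + I*sqrt(410621)) - 21 = -18 + I*sqrt(410621)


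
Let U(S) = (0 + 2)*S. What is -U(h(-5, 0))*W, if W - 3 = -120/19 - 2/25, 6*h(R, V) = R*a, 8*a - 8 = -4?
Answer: -1613/570 ≈ -2.8298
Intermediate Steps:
a = 1/2 (a = 1 + (1/8)*(-4) = 1 - 1/2 = 1/2 ≈ 0.50000)
h(R, V) = R/12 (h(R, V) = (R*(1/2))/6 = (R/2)/6 = R/12)
U(S) = 2*S
W = -1613/475 (W = 3 + (-120/19 - 2/25) = 3 - 3038/475 = -1613/475 ≈ -3.3958)
-U(h(-5, 0))*W = -2*((1/12)*(-5))*(-1613)/475 = -2*(-5/12)*(-1613)/475 = -(-5)*(-1613)/(6*475) = -1*1613/570 = -1613/570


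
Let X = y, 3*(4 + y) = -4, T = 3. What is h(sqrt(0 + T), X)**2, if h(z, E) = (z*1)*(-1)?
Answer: 3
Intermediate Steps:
y = -16/3 (y = -4 + (1/3)*(-4) = -4 - 4/3 = -16/3 ≈ -5.3333)
X = -16/3 ≈ -5.3333
h(z, E) = -z (h(z, E) = z*(-1) = -z)
h(sqrt(0 + T), X)**2 = (-sqrt(0 + 3))**2 = (-sqrt(3))**2 = 3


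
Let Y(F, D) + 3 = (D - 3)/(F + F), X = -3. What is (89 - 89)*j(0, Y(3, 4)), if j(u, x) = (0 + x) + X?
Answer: 0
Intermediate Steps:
Y(F, D) = -3 + (-3 + D)/(2*F) (Y(F, D) = -3 + (D - 3)/(F + F) = -3 + (-3 + D)/((2*F)) = -3 + (-3 + D)*(1/(2*F)) = -3 + (-3 + D)/(2*F))
j(u, x) = -3 + x (j(u, x) = (0 + x) - 3 = x - 3 = -3 + x)
(89 - 89)*j(0, Y(3, 4)) = (89 - 89)*(-3 + (1/2)*(-3 + 4 - 6*3)/3) = 0*(-3 + (1/2)*(1/3)*(-3 + 4 - 18)) = 0*(-3 + (1/2)*(1/3)*(-17)) = 0*(-3 - 17/6) = 0*(-35/6) = 0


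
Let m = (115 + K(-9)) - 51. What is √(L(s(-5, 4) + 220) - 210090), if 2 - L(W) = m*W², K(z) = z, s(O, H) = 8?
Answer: 2*I*√767302 ≈ 1751.9*I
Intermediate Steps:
m = 55 (m = (115 - 9) - 51 = 106 - 51 = 55)
L(W) = 2 - 55*W²
√(L(s(-5, 4) + 220) - 210090) = √((2 - 55*(8 + 220)²) - 210090) = √((2 - 55*228²) - 210090) = √((2 - 55*51984) - 210090) = √((2 - 2859120) - 210090) = √(-2859118 - 210090) = √(-3069208) = 2*I*√767302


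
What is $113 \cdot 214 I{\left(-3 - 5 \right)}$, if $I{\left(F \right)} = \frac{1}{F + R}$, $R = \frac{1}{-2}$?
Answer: $- \frac{48364}{17} \approx -2844.9$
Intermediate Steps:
$R = - \frac{1}{2} \approx -0.5$
$I{\left(F \right)} = \frac{1}{- \frac{1}{2} + F}$ ($I{\left(F \right)} = \frac{1}{F - \frac{1}{2}} = \frac{1}{- \frac{1}{2} + F}$)
$113 \cdot 214 I{\left(-3 - 5 \right)} = 113 \cdot 214 \frac{2}{-1 + 2 \left(-3 - 5\right)} = 24182 \frac{2}{-1 + 2 \left(-8\right)} = 24182 \frac{2}{-1 - 16} = 24182 \frac{2}{-17} = 24182 \cdot 2 \left(- \frac{1}{17}\right) = 24182 \left(- \frac{2}{17}\right) = - \frac{48364}{17}$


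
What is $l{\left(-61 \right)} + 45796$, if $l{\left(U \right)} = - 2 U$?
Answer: $45918$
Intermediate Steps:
$l{\left(-61 \right)} + 45796 = \left(-2\right) \left(-61\right) + 45796 = 122 + 45796 = 45918$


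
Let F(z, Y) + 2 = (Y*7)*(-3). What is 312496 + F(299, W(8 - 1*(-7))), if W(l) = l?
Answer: 312179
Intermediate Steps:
F(z, Y) = -2 - 21*Y (F(z, Y) = -2 + (Y*7)*(-3) = -2 + (7*Y)*(-3) = -2 - 21*Y)
312496 + F(299, W(8 - 1*(-7))) = 312496 + (-2 - 21*(8 - 1*(-7))) = 312496 + (-2 - 21*(8 + 7)) = 312496 + (-2 - 21*15) = 312496 + (-2 - 315) = 312496 - 317 = 312179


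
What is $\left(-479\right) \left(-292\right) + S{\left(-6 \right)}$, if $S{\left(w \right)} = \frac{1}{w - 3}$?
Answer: $\frac{1258811}{9} \approx 1.3987 \cdot 10^{5}$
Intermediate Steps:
$S{\left(w \right)} = \frac{1}{-3 + w}$
$\left(-479\right) \left(-292\right) + S{\left(-6 \right)} = \left(-479\right) \left(-292\right) + \frac{1}{-3 - 6} = 139868 + \frac{1}{-9} = 139868 - \frac{1}{9} = \frac{1258811}{9}$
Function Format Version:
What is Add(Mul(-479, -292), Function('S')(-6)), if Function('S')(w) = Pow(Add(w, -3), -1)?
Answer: Rational(1258811, 9) ≈ 1.3987e+5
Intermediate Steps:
Function('S')(w) = Pow(Add(-3, w), -1)
Add(Mul(-479, -292), Function('S')(-6)) = Add(Mul(-479, -292), Pow(Add(-3, -6), -1)) = Add(139868, Pow(-9, -1)) = Add(139868, Rational(-1, 9)) = Rational(1258811, 9)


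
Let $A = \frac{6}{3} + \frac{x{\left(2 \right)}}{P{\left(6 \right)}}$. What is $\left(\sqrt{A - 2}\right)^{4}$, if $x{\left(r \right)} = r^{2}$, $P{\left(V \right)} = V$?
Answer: $\frac{4}{9} \approx 0.44444$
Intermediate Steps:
$A = \frac{8}{3}$ ($A = \frac{6}{3} + \frac{2^{2}}{6} = 6 \cdot \frac{1}{3} + 4 \cdot \frac{1}{6} = 2 + \frac{2}{3} = \frac{8}{3} \approx 2.6667$)
$\left(\sqrt{A - 2}\right)^{4} = \left(\sqrt{\frac{8}{3} - 2}\right)^{4} = \left(\sqrt{\frac{2}{3}}\right)^{4} = \left(\frac{\sqrt{6}}{3}\right)^{4} = \frac{4}{9}$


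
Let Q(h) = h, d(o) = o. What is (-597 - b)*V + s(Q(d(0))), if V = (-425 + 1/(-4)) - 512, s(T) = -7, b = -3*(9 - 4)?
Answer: 1090945/2 ≈ 5.4547e+5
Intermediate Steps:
b = -15 (b = -3*5 = -15)
V = -3749/4 (V = (-425 - 1/4) - 512 = -1701/4 - 512 = -3749/4 ≈ -937.25)
(-597 - b)*V + s(Q(d(0))) = (-597 - 1*(-15))*(-3749/4) - 7 = (-597 + 15)*(-3749/4) - 7 = -582*(-3749/4) - 7 = 1090959/2 - 7 = 1090945/2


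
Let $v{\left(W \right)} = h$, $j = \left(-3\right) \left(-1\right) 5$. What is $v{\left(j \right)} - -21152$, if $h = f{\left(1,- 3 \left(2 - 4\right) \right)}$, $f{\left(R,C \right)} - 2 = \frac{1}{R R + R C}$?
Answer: $\frac{148079}{7} \approx 21154.0$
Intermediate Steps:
$f{\left(R,C \right)} = 2 + \frac{1}{R^{2} + C R}$ ($f{\left(R,C \right)} = 2 + \frac{1}{R R + R C} = 2 + \frac{1}{R^{2} + C R}$)
$h = \frac{15}{7}$ ($h = \frac{1 + 2 \cdot 1^{2} + 2 \left(- 3 \left(2 - 4\right)\right) 1}{1 \left(- 3 \left(2 - 4\right) + 1\right)} = 1 \frac{1}{\left(-3\right) \left(-2\right) + 1} \left(1 + 2 \cdot 1 + 2 \left(\left(-3\right) \left(-2\right)\right) 1\right) = 1 \frac{1}{6 + 1} \left(1 + 2 + 2 \cdot 6 \cdot 1\right) = 1 \cdot \frac{1}{7} \left(1 + 2 + 12\right) = 1 \cdot \frac{1}{7} \cdot 15 = \frac{15}{7} \approx 2.1429$)
$j = 15$ ($j = 3 \cdot 5 = 15$)
$v{\left(W \right)} = \frac{15}{7}$
$v{\left(j \right)} - -21152 = \frac{15}{7} - -21152 = \frac{15}{7} + 21152 = \frac{148079}{7}$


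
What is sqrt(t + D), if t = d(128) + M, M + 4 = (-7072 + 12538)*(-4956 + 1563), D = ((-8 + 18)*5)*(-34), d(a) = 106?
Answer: 2*I*sqrt(4636934) ≈ 4306.7*I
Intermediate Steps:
D = -1700 (D = (10*5)*(-34) = 50*(-34) = -1700)
M = -18546142 (M = -4 + (-7072 + 12538)*(-4956 + 1563) = -4 + 5466*(-3393) = -4 - 18546138 = -18546142)
t = -18546036 (t = 106 - 18546142 = -18546036)
sqrt(t + D) = sqrt(-18546036 - 1700) = sqrt(-18547736) = 2*I*sqrt(4636934)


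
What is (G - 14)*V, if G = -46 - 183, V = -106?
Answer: 25758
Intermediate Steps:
G = -229
(G - 14)*V = (-229 - 14)*(-106) = -243*(-106) = 25758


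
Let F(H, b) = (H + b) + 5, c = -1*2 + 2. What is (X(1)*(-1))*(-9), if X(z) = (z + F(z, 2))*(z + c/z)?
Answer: 81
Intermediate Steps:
c = 0 (c = -2 + 2 = 0)
F(H, b) = 5 + H + b
X(z) = z*(7 + 2*z) (X(z) = (z + (5 + z + 2))*(z + 0/z) = (z + (7 + z))*(z + 0) = (7 + 2*z)*z = z*(7 + 2*z))
(X(1)*(-1))*(-9) = ((1*(7 + 2*1))*(-1))*(-9) = ((1*(7 + 2))*(-1))*(-9) = ((1*9)*(-1))*(-9) = (9*(-1))*(-9) = -9*(-9) = 81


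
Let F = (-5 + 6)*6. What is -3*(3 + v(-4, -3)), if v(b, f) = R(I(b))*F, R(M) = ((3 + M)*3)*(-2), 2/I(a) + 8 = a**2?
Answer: 342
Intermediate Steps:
I(a) = 2/(-8 + a**2)
R(M) = -18 - 6*M (R(M) = (9 + 3*M)*(-2) = -18 - 6*M)
F = 6 (F = 1*6 = 6)
v(b, f) = -108 - 72/(-8 + b**2) (v(b, f) = (-18 - 12/(-8 + b**2))*6 = -108 - 72/(-8 + b**2))
-3*(3 + v(-4, -3)) = -3*(3 + 36*(22 - 3*(-4)**2)/(-8 + (-4)**2)) = -3*(3 + 36*(22 - 3*16)/(-8 + 16)) = -3*(3 + 36*(22 - 48)/8) = -3*(3 + 36*(1/8)*(-26)) = -3*(3 - 117) = -3*(-114) = 342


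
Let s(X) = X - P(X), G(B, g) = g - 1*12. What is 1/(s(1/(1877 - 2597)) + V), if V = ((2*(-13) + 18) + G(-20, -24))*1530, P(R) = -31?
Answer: -720/48448081 ≈ -1.4861e-5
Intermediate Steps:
G(B, g) = -12 + g (G(B, g) = g - 12 = -12 + g)
s(X) = 31 + X (s(X) = X - 1*(-31) = X + 31 = 31 + X)
V = -67320 (V = ((2*(-13) + 18) + (-12 - 24))*1530 = ((-26 + 18) - 36)*1530 = (-8 - 36)*1530 = -44*1530 = -67320)
1/(s(1/(1877 - 2597)) + V) = 1/((31 + 1/(1877 - 2597)) - 67320) = 1/((31 + 1/(-720)) - 67320) = 1/((31 - 1/720) - 67320) = 1/(22319/720 - 67320) = 1/(-48448081/720) = -720/48448081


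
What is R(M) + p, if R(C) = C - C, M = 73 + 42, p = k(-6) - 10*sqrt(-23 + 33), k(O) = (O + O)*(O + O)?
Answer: 144 - 10*sqrt(10) ≈ 112.38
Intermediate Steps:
k(O) = 4*O**2 (k(O) = (2*O)*(2*O) = 4*O**2)
p = 144 - 10*sqrt(10) (p = 4*(-6)**2 - 10*sqrt(-23 + 33) = 4*36 - 10*sqrt(10) = 144 - 10*sqrt(10) ≈ 112.38)
M = 115
R(C) = 0
R(M) + p = 0 + (144 - 10*sqrt(10)) = 144 - 10*sqrt(10)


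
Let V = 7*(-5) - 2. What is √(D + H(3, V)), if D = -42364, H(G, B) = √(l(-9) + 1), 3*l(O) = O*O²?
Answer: √(-42364 + 11*I*√2) ≈ 0.0378 + 205.83*I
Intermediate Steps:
l(O) = O³/3 (l(O) = (O*O²)/3 = O³/3)
V = -37 (V = -35 - 2 = -37)
H(G, B) = 11*I*√2 (H(G, B) = √((⅓)*(-9)³ + 1) = √((⅓)*(-729) + 1) = √(-243 + 1) = √(-242) = 11*I*√2)
√(D + H(3, V)) = √(-42364 + 11*I*√2)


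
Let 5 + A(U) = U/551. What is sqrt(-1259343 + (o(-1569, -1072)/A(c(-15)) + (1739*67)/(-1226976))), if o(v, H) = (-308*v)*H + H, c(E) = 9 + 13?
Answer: sqrt(895280882055071080887714)/93147928 ≈ 10158.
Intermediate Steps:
c(E) = 22
A(U) = -5 + U/551
o(v, H) = H - 308*H*v (o(v, H) = -308*H*v + H = H - 308*H*v)
sqrt(-1259343 + (o(-1569, -1072)/A(c(-15)) + (1739*67)/(-1226976))) = sqrt(-1259343 + ((-1072*(1 - 308*(-1569)))/(-5 + (1/551)*22) + (1739*67)/(-1226976))) = sqrt(-1259343 + ((-1072*(1 + 483252))/(-5 + 22/551) + 116513*(-1/1226976))) = sqrt(-1259343 + ((-1072*483253)/(-2733/551) - 116513/1226976)) = sqrt(-1259343 + (-518047216*(-551/2733) - 116513/1226976)) = sqrt(-1259343 + (285444016016/2733 - 116513/1226976)) = sqrt(-1259343 + 38914772964090843/372591712) = sqrt(38445552199725627/372591712) = sqrt(895280882055071080887714)/93147928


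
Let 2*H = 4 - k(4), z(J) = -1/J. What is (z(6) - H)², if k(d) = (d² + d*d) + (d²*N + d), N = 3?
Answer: 57121/36 ≈ 1586.7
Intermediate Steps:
k(d) = d + 5*d² (k(d) = (d² + d*d) + (d²*3 + d) = (d² + d²) + (3*d² + d) = 2*d² + (d + 3*d²) = d + 5*d²)
H = -40 (H = (4 - 4*(1 + 5*4))/2 = (4 - 4*(1 + 20))/2 = (4 - 4*21)/2 = (4 - 1*84)/2 = (4 - 84)/2 = (½)*(-80) = -40)
(z(6) - H)² = (-1/6 - 1*(-40))² = (-1*⅙ + 40)² = (-⅙ + 40)² = (239/6)² = 57121/36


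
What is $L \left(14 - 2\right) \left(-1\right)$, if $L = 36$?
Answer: $-432$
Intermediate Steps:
$L \left(14 - 2\right) \left(-1\right) = 36 \left(14 - 2\right) \left(-1\right) = 36 \cdot 12 \left(-1\right) = 432 \left(-1\right) = -432$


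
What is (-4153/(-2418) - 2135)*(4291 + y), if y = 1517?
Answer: -4993212136/403 ≈ -1.2390e+7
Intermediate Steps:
(-4153/(-2418) - 2135)*(4291 + y) = (-4153/(-2418) - 2135)*(4291 + 1517) = (-4153*(-1/2418) - 2135)*5808 = (4153/2418 - 2135)*5808 = -5158277/2418*5808 = -4993212136/403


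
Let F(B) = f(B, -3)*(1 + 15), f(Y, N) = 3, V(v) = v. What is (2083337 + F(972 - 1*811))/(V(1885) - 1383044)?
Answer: -2083385/1381159 ≈ -1.5084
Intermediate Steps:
F(B) = 48 (F(B) = 3*(1 + 15) = 3*16 = 48)
(2083337 + F(972 - 1*811))/(V(1885) - 1383044) = (2083337 + 48)/(1885 - 1383044) = 2083385/(-1381159) = 2083385*(-1/1381159) = -2083385/1381159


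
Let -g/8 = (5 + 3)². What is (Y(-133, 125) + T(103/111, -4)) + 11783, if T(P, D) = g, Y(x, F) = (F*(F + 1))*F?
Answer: 1980021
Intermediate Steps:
Y(x, F) = F²*(1 + F) (Y(x, F) = (F*(1 + F))*F = F²*(1 + F))
g = -512 (g = -8*(5 + 3)² = -8*8² = -8*64 = -512)
T(P, D) = -512
(Y(-133, 125) + T(103/111, -4)) + 11783 = (125²*(1 + 125) - 512) + 11783 = (15625*126 - 512) + 11783 = (1968750 - 512) + 11783 = 1968238 + 11783 = 1980021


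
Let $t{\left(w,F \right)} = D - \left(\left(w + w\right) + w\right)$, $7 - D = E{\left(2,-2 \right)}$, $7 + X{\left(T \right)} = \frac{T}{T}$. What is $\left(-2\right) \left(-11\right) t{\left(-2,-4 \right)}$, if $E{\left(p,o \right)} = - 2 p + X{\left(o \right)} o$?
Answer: $110$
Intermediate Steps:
$X{\left(T \right)} = -6$ ($X{\left(T \right)} = -7 + \frac{T}{T} = -7 + 1 = -6$)
$E{\left(p,o \right)} = - 6 o - 2 p$ ($E{\left(p,o \right)} = - 2 p - 6 o = - 6 o - 2 p$)
$D = -1$ ($D = 7 - \left(\left(-6\right) \left(-2\right) - 4\right) = 7 - \left(12 - 4\right) = 7 - 8 = -1$)
$t{\left(w,F \right)} = -1 - 3 w$ ($t{\left(w,F \right)} = -1 - \left(\left(w + w\right) + w\right) = -1 - \left(2 w + w\right) = -1 - 3 w$)
$\left(-2\right) \left(-11\right) t{\left(-2,-4 \right)} = \left(-2\right) \left(-11\right) \left(-1 - -6\right) = 22 \left(-1 + 6\right) = 22 \cdot 5 = 110$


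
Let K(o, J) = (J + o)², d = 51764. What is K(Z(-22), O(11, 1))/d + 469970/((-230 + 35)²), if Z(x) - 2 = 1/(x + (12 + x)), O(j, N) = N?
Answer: 4982346181109/403113185280 ≈ 12.360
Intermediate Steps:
Z(x) = 2 + 1/(12 + 2*x) (Z(x) = 2 + 1/(x + (12 + x)) = 2 + 1/(12 + 2*x))
K(Z(-22), O(11, 1))/d + 469970/((-230 + 35)²) = (1 + (25 + 4*(-22))/(2*(6 - 22)))²/51764 + 469970/((-230 + 35)²) = (1 + (½)*(25 - 88)/(-16))²*(1/51764) + 469970/((-195)²) = (1 + (½)*(-1/16)*(-63))²*(1/51764) + 469970/38025 = (1 + 63/32)²*(1/51764) + 469970*(1/38025) = (95/32)²*(1/51764) + 93994/7605 = (9025/1024)*(1/51764) + 93994/7605 = 9025/53006336 + 93994/7605 = 4982346181109/403113185280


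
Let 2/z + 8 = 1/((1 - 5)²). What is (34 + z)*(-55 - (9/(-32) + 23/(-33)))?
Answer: -122251721/67056 ≈ -1823.1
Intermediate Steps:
z = -32/127 (z = 2/(-8 + 1/((1 - 5)²)) = 2/(-8 + 1/((-4)²)) = 2/(-8 + 1/16) = 2/(-127/16) = 2*(-16/127) = -32/127 ≈ -0.25197)
(34 + z)*(-55 - (9/(-32) + 23/(-33))) = (34 - 32/127)*(-55 - (9/(-32) + 23/(-33))) = 4286*(-55 - (9*(-1/32) + 23*(-1/33)))/127 = 4286*(-55 - (-9/32 - 23/33))/127 = 4286*(-55 - 1*(-1033/1056))/127 = 4286*(-55 + 1033/1056)/127 = (4286/127)*(-57047/1056) = -122251721/67056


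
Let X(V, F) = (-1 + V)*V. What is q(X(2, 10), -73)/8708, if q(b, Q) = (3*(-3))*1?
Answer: -9/8708 ≈ -0.0010335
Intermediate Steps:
X(V, F) = V*(-1 + V)
q(b, Q) = -9 (q(b, Q) = -9*1 = -9)
q(X(2, 10), -73)/8708 = -9/8708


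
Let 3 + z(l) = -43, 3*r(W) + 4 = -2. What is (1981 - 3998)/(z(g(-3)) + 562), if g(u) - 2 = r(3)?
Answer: -2017/516 ≈ -3.9089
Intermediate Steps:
r(W) = -2 (r(W) = -4/3 + (⅓)*(-2) = -4/3 - ⅔ = -2)
g(u) = 0 (g(u) = 2 - 2 = 0)
z(l) = -46 (z(l) = -3 - 43 = -46)
(1981 - 3998)/(z(g(-3)) + 562) = (1981 - 3998)/(-46 + 562) = -2017/516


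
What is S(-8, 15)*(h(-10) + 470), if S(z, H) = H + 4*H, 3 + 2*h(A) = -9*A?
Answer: 77025/2 ≈ 38513.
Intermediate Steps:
h(A) = -3/2 - 9*A/2 (h(A) = -3/2 + (-9*A)/2 = -3/2 - 9*A/2)
S(z, H) = 5*H
S(-8, 15)*(h(-10) + 470) = (5*15)*((-3/2 - 9/2*(-10)) + 470) = 75*((-3/2 + 45) + 470) = 75*(87/2 + 470) = 75*(1027/2) = 77025/2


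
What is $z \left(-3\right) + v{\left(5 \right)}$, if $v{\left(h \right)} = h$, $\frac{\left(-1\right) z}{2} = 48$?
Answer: $293$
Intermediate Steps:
$z = -96$ ($z = \left(-2\right) 48 = -96$)
$z \left(-3\right) + v{\left(5 \right)} = \left(-96\right) \left(-3\right) + 5 = 288 + 5 = 293$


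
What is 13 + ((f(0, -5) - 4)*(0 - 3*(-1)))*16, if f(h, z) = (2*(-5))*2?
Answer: -1139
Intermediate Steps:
f(h, z) = -20 (f(h, z) = -10*2 = -20)
13 + ((f(0, -5) - 4)*(0 - 3*(-1)))*16 = 13 + ((-20 - 4)*(0 - 3*(-1)))*16 = 13 - 24*(0 + 3)*16 = 13 - 24*3*16 = 13 - 72*16 = 13 - 1152 = -1139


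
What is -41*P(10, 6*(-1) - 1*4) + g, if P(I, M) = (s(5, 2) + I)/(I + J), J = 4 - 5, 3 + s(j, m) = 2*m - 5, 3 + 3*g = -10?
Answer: -95/3 ≈ -31.667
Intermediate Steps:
g = -13/3 (g = -1 + (1/3)*(-10) = -1 - 10/3 = -13/3 ≈ -4.3333)
s(j, m) = -8 + 2*m (s(j, m) = -3 + (2*m - 5) = -3 + (-5 + 2*m) = -8 + 2*m)
J = -1
P(I, M) = (-4 + I)/(-1 + I) (P(I, M) = ((-8 + 2*2) + I)/(I - 1) = ((-8 + 4) + I)/(-1 + I) = (-4 + I)/(-1 + I))
-41*P(10, 6*(-1) - 1*4) + g = -41*(-4 + 10)/(-1 + 10) - 13/3 = -41*6/9 - 13/3 = -41*2/3 - 13/3 = -82/3 - 13/3 = -95/3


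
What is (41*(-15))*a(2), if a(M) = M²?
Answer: -2460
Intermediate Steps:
(41*(-15))*a(2) = (41*(-15))*2² = -615*4 = -2460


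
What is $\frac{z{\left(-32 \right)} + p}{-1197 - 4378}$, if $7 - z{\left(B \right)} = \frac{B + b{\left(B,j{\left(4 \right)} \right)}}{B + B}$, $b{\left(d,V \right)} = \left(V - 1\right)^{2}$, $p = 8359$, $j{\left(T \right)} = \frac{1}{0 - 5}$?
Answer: $- \frac{3346209}{2230000} \approx -1.5005$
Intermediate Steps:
$j{\left(T \right)} = - \frac{1}{5}$ ($j{\left(T \right)} = \frac{1}{-5} = - \frac{1}{5}$)
$b{\left(d,V \right)} = \left(-1 + V\right)^{2}$
$z{\left(B \right)} = 7 - \frac{\frac{36}{25} + B}{2 B}$ ($z{\left(B \right)} = 7 - \frac{B + \left(-1 - \frac{1}{5}\right)^{2}}{B + B} = 7 - \frac{B + \left(- \frac{6}{5}\right)^{2}}{2 B} = 7 - \left(B + \frac{36}{25}\right) \frac{1}{2 B} = 7 - \left(\frac{36}{25} + B\right) \frac{1}{2 B} = 7 - \frac{\frac{36}{25} + B}{2 B}$)
$\frac{z{\left(-32 \right)} + p}{-1197 - 4378} = \frac{\frac{-36 + 325 \left(-32\right)}{50 \left(-32\right)} + 8359}{-1197 - 4378} = \frac{\frac{1}{50} \left(- \frac{1}{32}\right) \left(-36 - 10400\right) + 8359}{-5575} = \left(\frac{1}{50} \left(- \frac{1}{32}\right) \left(-10436\right) + 8359\right) \left(- \frac{1}{5575}\right) = \left(\frac{2609}{400} + 8359\right) \left(- \frac{1}{5575}\right) = \frac{3346209}{400} \left(- \frac{1}{5575}\right) = - \frac{3346209}{2230000}$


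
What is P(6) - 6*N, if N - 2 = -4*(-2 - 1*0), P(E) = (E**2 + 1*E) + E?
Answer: -12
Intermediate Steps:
P(E) = E**2 + 2*E (P(E) = (E**2 + E) + E = (E + E**2) + E = E**2 + 2*E)
N = 10 (N = 2 - 4*(-2 - 1*0) = 2 - 4*(-2 + 0) = 2 - 4*(-2) = 2 + 8 = 10)
P(6) - 6*N = 6*(2 + 6) - 6*10 = 6*8 - 60 = 48 - 60 = -12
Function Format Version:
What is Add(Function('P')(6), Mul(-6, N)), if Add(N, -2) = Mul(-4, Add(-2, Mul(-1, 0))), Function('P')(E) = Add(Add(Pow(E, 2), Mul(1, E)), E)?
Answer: -12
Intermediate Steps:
Function('P')(E) = Add(Pow(E, 2), Mul(2, E)) (Function('P')(E) = Add(Add(Pow(E, 2), E), E) = Add(Add(E, Pow(E, 2)), E) = Add(Pow(E, 2), Mul(2, E)))
N = 10 (N = Add(2, Mul(-4, Add(-2, Mul(-1, 0)))) = Add(2, Mul(-4, Add(-2, 0))) = Add(2, Mul(-4, -2)) = Add(2, 8) = 10)
Add(Function('P')(6), Mul(-6, N)) = Add(Mul(6, Add(2, 6)), Mul(-6, 10)) = Add(Mul(6, 8), -60) = Add(48, -60) = -12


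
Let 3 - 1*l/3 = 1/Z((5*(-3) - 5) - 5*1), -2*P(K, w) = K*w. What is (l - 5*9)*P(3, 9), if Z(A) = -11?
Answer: 10611/22 ≈ 482.32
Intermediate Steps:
P(K, w) = -K*w/2
l = 102/11 (l = 9 - 3/(-11) = 9 - 3*(-1/11) = 9 + 3/11 = 102/11 ≈ 9.2727)
(l - 5*9)*P(3, 9) = (102/11 - 5*9)*(-½*3*9) = (102/11 - 45)*(-27/2) = -393/11*(-27/2) = 10611/22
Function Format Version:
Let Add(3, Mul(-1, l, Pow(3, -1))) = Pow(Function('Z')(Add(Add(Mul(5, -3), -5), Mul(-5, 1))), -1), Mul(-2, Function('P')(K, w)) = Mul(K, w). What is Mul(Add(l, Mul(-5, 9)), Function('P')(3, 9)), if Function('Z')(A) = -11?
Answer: Rational(10611, 22) ≈ 482.32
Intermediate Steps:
Function('P')(K, w) = Mul(Rational(-1, 2), K, w) (Function('P')(K, w) = Mul(Rational(-1, 2), Mul(K, w)) = Mul(Rational(-1, 2), K, w))
l = Rational(102, 11) (l = Add(9, Mul(-3, Pow(-11, -1))) = Add(9, Mul(-3, Rational(-1, 11))) = Add(9, Rational(3, 11)) = Rational(102, 11) ≈ 9.2727)
Mul(Add(l, Mul(-5, 9)), Function('P')(3, 9)) = Mul(Add(Rational(102, 11), Mul(-5, 9)), Mul(Rational(-1, 2), 3, 9)) = Mul(Add(Rational(102, 11), -45), Rational(-27, 2)) = Mul(Rational(-393, 11), Rational(-27, 2)) = Rational(10611, 22)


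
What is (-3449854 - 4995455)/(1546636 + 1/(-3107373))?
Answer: -26242725163257/4805974947227 ≈ -5.4604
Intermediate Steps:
(-3449854 - 4995455)/(1546636 + 1/(-3107373)) = -8445309/(1546636 - 1/3107373) = -8445309/4805974947227/3107373 = -8445309*3107373/4805974947227 = -26242725163257/4805974947227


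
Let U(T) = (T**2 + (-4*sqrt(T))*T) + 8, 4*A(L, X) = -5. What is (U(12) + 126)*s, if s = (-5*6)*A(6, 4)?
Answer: 10425 - 3600*sqrt(3) ≈ 4189.6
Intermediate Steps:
A(L, X) = -5/4 (A(L, X) = (1/4)*(-5) = -5/4)
U(T) = 8 + T**2 - 4*T**(3/2) (U(T) = (T**2 - 4*T**(3/2)) + 8 = 8 + T**2 - 4*T**(3/2))
s = 75/2 (s = -5*6*(-5/4) = -30*(-5/4) = 75/2 ≈ 37.500)
(U(12) + 126)*s = ((8 + 12**2 - 96*sqrt(3)) + 126)*(75/2) = ((8 + 144 - 96*sqrt(3)) + 126)*(75/2) = ((152 - 96*sqrt(3)) + 126)*(75/2) = (278 - 96*sqrt(3))*(75/2) = 10425 - 3600*sqrt(3)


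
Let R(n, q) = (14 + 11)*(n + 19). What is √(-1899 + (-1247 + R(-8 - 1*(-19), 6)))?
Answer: 2*I*√599 ≈ 48.949*I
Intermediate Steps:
R(n, q) = 475 + 25*n (R(n, q) = 25*(19 + n) = 475 + 25*n)
√(-1899 + (-1247 + R(-8 - 1*(-19), 6))) = √(-1899 + (-1247 + (475 + 25*(-8 - 1*(-19))))) = √(-1899 + (-1247 + (475 + 25*(-8 + 19)))) = √(-1899 + (-1247 + (475 + 25*11))) = √(-1899 + (-1247 + (475 + 275))) = √(-1899 + (-1247 + 750)) = √(-1899 - 497) = √(-2396) = 2*I*√599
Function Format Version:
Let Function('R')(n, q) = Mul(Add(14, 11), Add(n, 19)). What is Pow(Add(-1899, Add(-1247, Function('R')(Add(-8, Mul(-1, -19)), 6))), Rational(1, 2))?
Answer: Mul(2, I, Pow(599, Rational(1, 2))) ≈ Mul(48.949, I)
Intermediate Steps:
Function('R')(n, q) = Add(475, Mul(25, n)) (Function('R')(n, q) = Mul(25, Add(19, n)) = Add(475, Mul(25, n)))
Pow(Add(-1899, Add(-1247, Function('R')(Add(-8, Mul(-1, -19)), 6))), Rational(1, 2)) = Pow(Add(-1899, Add(-1247, Add(475, Mul(25, Add(-8, Mul(-1, -19)))))), Rational(1, 2)) = Pow(Add(-1899, Add(-1247, Add(475, Mul(25, Add(-8, 19))))), Rational(1, 2)) = Pow(Add(-1899, Add(-1247, Add(475, Mul(25, 11)))), Rational(1, 2)) = Pow(Add(-1899, Add(-1247, Add(475, 275))), Rational(1, 2)) = Pow(Add(-1899, Add(-1247, 750)), Rational(1, 2)) = Pow(Add(-1899, -497), Rational(1, 2)) = Pow(-2396, Rational(1, 2)) = Mul(2, I, Pow(599, Rational(1, 2)))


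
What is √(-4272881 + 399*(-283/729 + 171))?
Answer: 5*I*√122612169/27 ≈ 2050.6*I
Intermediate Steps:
√(-4272881 + 399*(-283/729 + 171)) = √(-4272881 + 399*(124376/729)) = √(-4272881 + 16542008/243) = √(-1021768075/243) = 5*I*√122612169/27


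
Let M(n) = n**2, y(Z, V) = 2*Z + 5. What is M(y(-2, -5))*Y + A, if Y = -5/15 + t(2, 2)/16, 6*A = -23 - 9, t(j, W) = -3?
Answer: -281/48 ≈ -5.8542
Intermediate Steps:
A = -16/3 (A = (-23 - 9)/6 = (1/6)*(-32) = -16/3 ≈ -5.3333)
y(Z, V) = 5 + 2*Z
Y = -25/48 (Y = -5/15 - 3/16 = -5*1/15 - 3*1/16 = -1/3 - 3/16 = -25/48 ≈ -0.52083)
M(y(-2, -5))*Y + A = (5 + 2*(-2))**2*(-25/48) - 16/3 = (5 - 4)**2*(-25/48) - 16/3 = 1**2*(-25/48) - 16/3 = 1*(-25/48) - 16/3 = -25/48 - 16/3 = -281/48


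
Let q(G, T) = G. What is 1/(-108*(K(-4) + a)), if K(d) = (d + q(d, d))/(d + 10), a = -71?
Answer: 1/7812 ≈ 0.00012801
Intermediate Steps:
K(d) = 2*d/(10 + d) (K(d) = (d + d)/(d + 10) = (2*d)/(10 + d) = 2*d/(10 + d))
1/(-108*(K(-4) + a)) = 1/(-108*(2*(-4)/(10 - 4) - 71)) = 1/(-108*(2*(-4)/6 - 71)) = 1/(-108*(2*(-4)*(⅙) - 71)) = 1/(-108*(-4/3 - 71)) = 1/(-108*(-217/3)) = 1/7812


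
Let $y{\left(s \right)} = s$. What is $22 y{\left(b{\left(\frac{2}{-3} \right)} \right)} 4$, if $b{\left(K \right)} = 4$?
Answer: $352$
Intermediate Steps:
$22 y{\left(b{\left(\frac{2}{-3} \right)} \right)} 4 = 22 \cdot 4 \cdot 4 = 88 \cdot 4 = 352$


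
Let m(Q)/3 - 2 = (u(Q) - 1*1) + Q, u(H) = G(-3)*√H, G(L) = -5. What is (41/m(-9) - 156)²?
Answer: 18381558175/751689 - 55587800*I/250563 ≈ 24454.0 - 221.85*I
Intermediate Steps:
u(H) = -5*√H
m(Q) = 3 - 15*√Q + 3*Q (m(Q) = 6 + 3*((-5*√Q - 1*1) + Q) = 6 + 3*((-5*√Q - 1) + Q) = 6 + 3*((-1 - 5*√Q) + Q) = 6 + 3*(-1 + Q - 5*√Q) = 6 + (-3 - 15*√Q + 3*Q) = 3 - 15*√Q + 3*Q)
(41/m(-9) - 156)² = (41/(3 - 45*I + 3*(-9)) - 156)² = (41/(3 - 45*I - 27) - 156)² = (41/(-24 - 45*I) - 156)² = (41*((-24 + 45*I)/2601) - 156)² = (41*(-24 + 45*I)/2601 - 156)² = (-156 + 41*(-24 + 45*I)/2601)²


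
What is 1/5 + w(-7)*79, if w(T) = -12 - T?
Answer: -1974/5 ≈ -394.80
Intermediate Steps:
1/5 + w(-7)*79 = 1/5 + (-12 - 1*(-7))*79 = ⅕ + (-12 + 7)*79 = ⅕ - 5*79 = ⅕ - 395 = -1974/5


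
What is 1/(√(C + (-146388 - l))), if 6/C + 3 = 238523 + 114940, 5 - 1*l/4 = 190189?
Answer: √2132025988517710/36191240681 ≈ 0.0012758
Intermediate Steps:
l = -760736 (l = 20 - 4*190189 = 20 - 760756 = -760736)
C = 1/58910 (C = 6/(-3 + (238523 + 114940)) = 6/(-3 + 353463) = 6/353460 = 6*(1/353460) = 1/58910 ≈ 1.6975e-5)
1/(√(C + (-146388 - l))) = 1/(√(1/58910 + (-146388 - 1*(-760736)))) = 1/(√(1/58910 + (-146388 + 760736))) = 1/(√(1/58910 + 614348)) = 1/(√(36191240681/58910)) = 1/(√2132025988517710/58910) = √2132025988517710/36191240681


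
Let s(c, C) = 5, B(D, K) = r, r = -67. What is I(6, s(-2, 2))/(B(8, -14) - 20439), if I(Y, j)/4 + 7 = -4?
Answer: 22/10253 ≈ 0.0021457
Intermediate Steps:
B(D, K) = -67
I(Y, j) = -44 (I(Y, j) = -28 + 4*(-4) = -28 - 16 = -44)
I(6, s(-2, 2))/(B(8, -14) - 20439) = -44/(-67 - 20439) = -44/(-20506) = -1/20506*(-44) = 22/10253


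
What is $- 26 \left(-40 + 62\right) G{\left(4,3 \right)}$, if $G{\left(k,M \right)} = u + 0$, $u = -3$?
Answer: $1716$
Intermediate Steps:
$G{\left(k,M \right)} = -3$ ($G{\left(k,M \right)} = -3 + 0 = -3$)
$- 26 \left(-40 + 62\right) G{\left(4,3 \right)} = - 26 \left(-40 + 62\right) \left(-3\right) = \left(-26\right) 22 \left(-3\right) = \left(-572\right) \left(-3\right) = 1716$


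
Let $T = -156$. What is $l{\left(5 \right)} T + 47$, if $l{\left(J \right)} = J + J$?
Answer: $-1513$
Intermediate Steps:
$l{\left(J \right)} = 2 J$
$l{\left(5 \right)} T + 47 = 2 \cdot 5 \left(-156\right) + 47 = 10 \left(-156\right) + 47 = -1560 + 47 = -1513$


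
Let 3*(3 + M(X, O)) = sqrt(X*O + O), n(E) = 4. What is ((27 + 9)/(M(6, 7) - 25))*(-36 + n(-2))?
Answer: 3456/77 ≈ 44.883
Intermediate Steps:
M(X, O) = -3 + sqrt(O + O*X)/3 (M(X, O) = -3 + sqrt(X*O + O)/3 = -3 + sqrt(O*X + O)/3 = -3 + sqrt(O + O*X)/3)
((27 + 9)/(M(6, 7) - 25))*(-36 + n(-2)) = ((27 + 9)/((-3 + sqrt(7*(1 + 6))/3) - 25))*(-36 + 4) = (36/((-3 + sqrt(7*7)/3) - 25))*(-32) = (36/((-3 + sqrt(49)/3) - 25))*(-32) = (36/((-3 + (1/3)*7) - 25))*(-32) = (36/((-3 + 7/3) - 25))*(-32) = (36/(-2/3 - 25))*(-32) = (36/(-77/3))*(-32) = (36*(-3/77))*(-32) = -108/77*(-32) = 3456/77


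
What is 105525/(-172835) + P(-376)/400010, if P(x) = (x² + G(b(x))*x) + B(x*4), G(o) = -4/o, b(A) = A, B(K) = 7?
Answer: -273474089/1063626590 ≈ -0.25711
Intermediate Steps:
P(x) = 3 + x² (P(x) = (x² + (-4/x)*x) + 7 = (x² - 4) + 7 = (-4 + x²) + 7 = 3 + x²)
105525/(-172835) + P(-376)/400010 = 105525/(-172835) + (3 + (-376)²)/400010 = 105525*(-1/172835) + (3 + 141376)*(1/400010) = -21105/34567 + 141379*(1/400010) = -21105/34567 + 141379/400010 = -273474089/1063626590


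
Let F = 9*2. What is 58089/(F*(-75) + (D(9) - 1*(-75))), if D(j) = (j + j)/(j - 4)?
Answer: -96815/2119 ≈ -45.689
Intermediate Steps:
D(j) = 2*j/(-4 + j) (D(j) = (2*j)/(-4 + j) = 2*j/(-4 + j))
F = 18
58089/(F*(-75) + (D(9) - 1*(-75))) = 58089/(18*(-75) + (2*9/(-4 + 9) - 1*(-75))) = 58089/(-1350 + (2*9/5 + 75)) = 58089/(-1350 + (2*9*(⅕) + 75)) = 58089/(-1350 + (18/5 + 75)) = 58089/(-1350 + 393/5) = 58089/(-6357/5) = 58089*(-5/6357) = -96815/2119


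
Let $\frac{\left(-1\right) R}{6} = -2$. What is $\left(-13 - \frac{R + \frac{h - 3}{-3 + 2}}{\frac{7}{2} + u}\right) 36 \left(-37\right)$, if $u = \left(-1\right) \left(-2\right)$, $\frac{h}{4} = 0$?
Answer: $\frac{230436}{11} \approx 20949.0$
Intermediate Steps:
$h = 0$ ($h = 4 \cdot 0 = 0$)
$R = 12$ ($R = \left(-6\right) \left(-2\right) = 12$)
$u = 2$
$\left(-13 - \frac{R + \frac{h - 3}{-3 + 2}}{\frac{7}{2} + u}\right) 36 \left(-37\right) = \left(-13 - \frac{12 + \frac{0 - 3}{-3 + 2}}{\frac{7}{2} + 2}\right) 36 \left(-37\right) = \left(-13 - \frac{12 - \frac{3}{-1}}{7 \cdot \frac{1}{2} + 2}\right) 36 \left(-37\right) = \left(-13 - \frac{12 - -3}{\frac{7}{2} + 2}\right) 36 \left(-37\right) = \left(-13 - \frac{12 + 3}{\frac{11}{2}}\right) 36 \left(-37\right) = \left(-13 - 15 \cdot \frac{2}{11}\right) 36 \left(-37\right) = \left(-13 - \frac{30}{11}\right) 36 \left(-37\right) = \left(- \frac{173}{11}\right) 36 \left(-37\right) = \left(- \frac{6228}{11}\right) \left(-37\right) = \frac{230436}{11}$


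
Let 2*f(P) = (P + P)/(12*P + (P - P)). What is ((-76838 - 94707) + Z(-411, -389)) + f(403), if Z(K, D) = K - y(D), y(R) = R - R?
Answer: -2063471/12 ≈ -1.7196e+5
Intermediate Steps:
y(R) = 0
f(P) = 1/12 (f(P) = ((P + P)/(12*P + (P - P)))/2 = ((2*P)/(12*P + 0))/2 = ((2*P)/((12*P)))/2 = ((2*P)*(1/(12*P)))/2 = (½)*(⅙) = 1/12)
Z(K, D) = K (Z(K, D) = K - 1*0 = K + 0 = K)
((-76838 - 94707) + Z(-411, -389)) + f(403) = ((-76838 - 94707) - 411) + 1/12 = (-171545 - 411) + 1/12 = -171956 + 1/12 = -2063471/12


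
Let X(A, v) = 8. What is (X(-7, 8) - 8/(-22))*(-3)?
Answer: -276/11 ≈ -25.091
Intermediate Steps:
(X(-7, 8) - 8/(-22))*(-3) = (8 - 8/(-22))*(-3) = (8 - 8*(-1/22))*(-3) = (8 + 4/11)*(-3) = (92/11)*(-3) = -276/11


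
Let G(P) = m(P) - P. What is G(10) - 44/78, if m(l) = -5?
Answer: -607/39 ≈ -15.564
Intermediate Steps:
G(P) = -5 - P
G(10) - 44/78 = (-5 - 1*10) - 44/78 = (-5 - 10) - 44*1/78 = -15 - 22/39 = -607/39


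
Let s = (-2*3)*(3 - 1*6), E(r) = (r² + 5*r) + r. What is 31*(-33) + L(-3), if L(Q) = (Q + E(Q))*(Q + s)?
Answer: -1203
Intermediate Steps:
E(r) = r² + 6*r
s = 18 (s = -6*(3 - 6) = -6*(-3) = 18)
L(Q) = (18 + Q)*(Q + Q*(6 + Q)) (L(Q) = (Q + Q*(6 + Q))*(Q + 18) = (Q + Q*(6 + Q))*(18 + Q) = (18 + Q)*(Q + Q*(6 + Q)))
31*(-33) + L(-3) = 31*(-33) - 3*(126 + (-3)² + 25*(-3)) = -1023 - 3*(126 + 9 - 75) = -1023 - 3*60 = -1023 - 180 = -1203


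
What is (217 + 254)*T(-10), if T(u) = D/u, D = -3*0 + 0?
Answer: 0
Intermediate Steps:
D = 0 (D = 0 + 0 = 0)
T(u) = 0 (T(u) = 0/u = 0)
(217 + 254)*T(-10) = (217 + 254)*0 = 471*0 = 0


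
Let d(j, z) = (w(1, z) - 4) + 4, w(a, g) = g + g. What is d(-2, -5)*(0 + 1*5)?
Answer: -50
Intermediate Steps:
w(a, g) = 2*g
d(j, z) = 2*z (d(j, z) = (2*z - 4) + 4 = (-4 + 2*z) + 4 = 2*z)
d(-2, -5)*(0 + 1*5) = (2*(-5))*(0 + 1*5) = -10*(0 + 5) = -10*5 = -50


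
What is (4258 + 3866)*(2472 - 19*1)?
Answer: 19928172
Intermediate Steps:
(4258 + 3866)*(2472 - 19*1) = 8124*(2472 - 19) = 8124*2453 = 19928172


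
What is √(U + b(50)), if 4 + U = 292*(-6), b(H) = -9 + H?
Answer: 7*I*√35 ≈ 41.413*I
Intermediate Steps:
U = -1756 (U = -4 + 292*(-6) = -4 - 1752 = -1756)
√(U + b(50)) = √(-1756 + (-9 + 50)) = √(-1756 + 41) = √(-1715) = 7*I*√35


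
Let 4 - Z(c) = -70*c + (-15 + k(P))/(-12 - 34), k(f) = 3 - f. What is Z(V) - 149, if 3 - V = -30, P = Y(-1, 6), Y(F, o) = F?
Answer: 99579/46 ≈ 2164.8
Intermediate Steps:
P = -1
V = 33 (V = 3 - 1*(-30) = 3 + 30 = 33)
Z(c) = 173/46 + 70*c (Z(c) = 4 - (-70*c + (-15 + (3 - 1*(-1)))/(-12 - 34)) = 4 - (-70*c + (-15 + (3 + 1))/(-46)) = 4 - (-70*c + (-15 + 4)*(-1/46)) = 4 - (-70*c - 11*(-1/46)) = 4 - (-70*c + 11/46) = 4 - (11/46 - 70*c) = 4 + (-11/46 + 70*c) = 173/46 + 70*c)
Z(V) - 149 = (173/46 + 70*33) - 149 = (173/46 + 2310) - 149 = 106433/46 - 149 = 99579/46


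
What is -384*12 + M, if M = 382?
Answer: -4226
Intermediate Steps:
-384*12 + M = -384*12 + 382 = -4608 + 382 = -4226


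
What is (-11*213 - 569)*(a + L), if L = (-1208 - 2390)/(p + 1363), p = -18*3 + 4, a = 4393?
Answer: -1291228064/101 ≈ -1.2784e+7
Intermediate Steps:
p = -50 (p = -54 + 4 = -50)
L = -3598/1313 (L = (-1208 - 2390)/(-50 + 1363) = -3598/1313 ≈ -2.7403)
(-11*213 - 569)*(a + L) = (-11*213 - 569)*(4393 - 3598/1313) = (-2343 - 569)*(5764411/1313) = -2912*5764411/1313 = -1291228064/101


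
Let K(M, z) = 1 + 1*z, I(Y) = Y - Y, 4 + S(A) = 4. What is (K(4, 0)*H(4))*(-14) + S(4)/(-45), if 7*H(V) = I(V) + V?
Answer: -8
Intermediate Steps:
S(A) = 0 (S(A) = -4 + 4 = 0)
I(Y) = 0
K(M, z) = 1 + z
H(V) = V/7 (H(V) = (0 + V)/7 = V/7)
(K(4, 0)*H(4))*(-14) + S(4)/(-45) = ((1 + 0)*((⅐)*4))*(-14) + 0/(-45) = (1*(4/7))*(-14) + 0*(-1/45) = (4/7)*(-14) + 0 = -8 + 0 = -8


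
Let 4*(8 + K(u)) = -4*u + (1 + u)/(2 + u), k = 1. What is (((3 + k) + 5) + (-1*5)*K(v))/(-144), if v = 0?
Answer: -43/128 ≈ -0.33594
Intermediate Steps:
K(u) = -8 - u + (1 + u)/(4*(2 + u)) (K(u) = -8 + (-4*u + (1 + u)/(2 + u))/4 = -8 + (-u + (1 + u)/(4*(2 + u))) = -8 - u + (1 + u)/(4*(2 + u)))
(((3 + k) + 5) + (-1*5)*K(v))/(-144) = (((3 + 1) + 5) + (-1*5)*((-63 - 39*0 - 4*0**2)/(4*(2 + 0))))/(-144) = ((4 + 5) - 5*(-63 + 0 - 4*0)/(4*2))*(-1/144) = (9 - 5*(-63 + 0 + 0)/(4*2))*(-1/144) = (9 - 5*(-63)/(4*2))*(-1/144) = (9 - 5*(-63/8))*(-1/144) = (9 + 315/8)*(-1/144) = (387/8)*(-1/144) = -43/128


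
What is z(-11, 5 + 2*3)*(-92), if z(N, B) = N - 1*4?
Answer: 1380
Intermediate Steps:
z(N, B) = -4 + N (z(N, B) = N - 4 = -4 + N)
z(-11, 5 + 2*3)*(-92) = (-4 - 11)*(-92) = -15*(-92) = 1380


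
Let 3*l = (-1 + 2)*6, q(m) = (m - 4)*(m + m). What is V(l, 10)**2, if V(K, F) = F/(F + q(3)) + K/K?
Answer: 49/4 ≈ 12.250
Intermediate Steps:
q(m) = 2*m*(-4 + m) (q(m) = (-4 + m)*(2*m) = 2*m*(-4 + m))
l = 2 (l = ((-1 + 2)*6)/3 = (1*6)/3 = (1/3)*6 = 2)
V(K, F) = 1 + F/(-6 + F) (V(K, F) = F/(F + 2*3*(-4 + 3)) + K/K = F/(F + 2*3*(-1)) + 1 = F/(F - 6) + 1 = F/(-6 + F) + 1 = 1 + F/(-6 + F))
V(l, 10)**2 = (2*(-3 + 10)/(-6 + 10))**2 = (2*7/4)**2 = (2*(1/4)*7)**2 = (7/2)**2 = 49/4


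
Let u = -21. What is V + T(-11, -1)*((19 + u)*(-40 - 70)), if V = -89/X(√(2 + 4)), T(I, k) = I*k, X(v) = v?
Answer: 2420 - 89*√6/6 ≈ 2383.7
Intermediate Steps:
V = -89*√6/6 (V = -89/√(2 + 4) = -89*√6/6 ≈ -36.334)
V + T(-11, -1)*((19 + u)*(-40 - 70)) = -89*√6/6 + (-11*(-1))*((19 - 21)*(-40 - 70)) = -89*√6/6 + 11*(-2*(-110)) = -89*√6/6 + 11*220 = -89*√6/6 + 2420 = 2420 - 89*√6/6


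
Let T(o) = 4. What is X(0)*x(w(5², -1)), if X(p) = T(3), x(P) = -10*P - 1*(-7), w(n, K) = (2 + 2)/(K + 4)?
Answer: -76/3 ≈ -25.333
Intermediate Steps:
w(n, K) = 4/(4 + K)
x(P) = 7 - 10*P (x(P) = -10*P + 7 = 7 - 10*P)
X(p) = 4
X(0)*x(w(5², -1)) = 4*(7 - 40/(4 - 1)) = 4*(7 - 40/3) = 4*(-19/3) = -76/3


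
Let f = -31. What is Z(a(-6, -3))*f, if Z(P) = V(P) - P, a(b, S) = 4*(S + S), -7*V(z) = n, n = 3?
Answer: -5115/7 ≈ -730.71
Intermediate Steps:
V(z) = -3/7 (V(z) = -1/7*3 = -3/7)
a(b, S) = 8*S (a(b, S) = 4*(2*S) = 8*S)
Z(P) = -3/7 - P
Z(a(-6, -3))*f = (-3/7 - 8*(-3))*(-31) = (-3/7 - 1*(-24))*(-31) = (-3/7 + 24)*(-31) = (165/7)*(-31) = -5115/7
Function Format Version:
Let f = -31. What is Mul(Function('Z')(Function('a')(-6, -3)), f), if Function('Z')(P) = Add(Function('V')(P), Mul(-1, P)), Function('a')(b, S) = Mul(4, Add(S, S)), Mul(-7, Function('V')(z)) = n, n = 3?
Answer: Rational(-5115, 7) ≈ -730.71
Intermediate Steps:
Function('V')(z) = Rational(-3, 7) (Function('V')(z) = Mul(Rational(-1, 7), 3) = Rational(-3, 7))
Function('a')(b, S) = Mul(8, S) (Function('a')(b, S) = Mul(4, Mul(2, S)) = Mul(8, S))
Function('Z')(P) = Add(Rational(-3, 7), Mul(-1, P))
Mul(Function('Z')(Function('a')(-6, -3)), f) = Mul(Add(Rational(-3, 7), Mul(-1, Mul(8, -3))), -31) = Mul(Add(Rational(-3, 7), Mul(-1, -24)), -31) = Mul(Add(Rational(-3, 7), 24), -31) = Mul(Rational(165, 7), -31) = Rational(-5115, 7)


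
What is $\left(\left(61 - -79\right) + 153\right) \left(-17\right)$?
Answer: $-4981$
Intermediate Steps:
$\left(\left(61 - -79\right) + 153\right) \left(-17\right) = \left(\left(61 + 79\right) + 153\right) \left(-17\right) = \left(140 + 153\right) \left(-17\right) = 293 \left(-17\right) = -4981$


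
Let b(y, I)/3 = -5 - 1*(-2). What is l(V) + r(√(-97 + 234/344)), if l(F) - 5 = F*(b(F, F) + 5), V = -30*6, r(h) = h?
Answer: 725 + I*√712381/86 ≈ 725.0 + 9.8143*I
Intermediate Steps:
b(y, I) = -9 (b(y, I) = 3*(-5 - 1*(-2)) = 3*(-5 + 2) = 3*(-3) = -9)
V = -180
l(F) = 5 - 4*F (l(F) = 5 + F*(-9 + 5) = 5 + F*(-4) = 5 - 4*F)
l(V) + r(√(-97 + 234/344)) = (5 - 4*(-180)) + √(-97 + 234/344) = (5 + 720) + √(-97 + 234*(1/344)) = 725 + √(-97 + 117/172) = 725 + √(-16567/172) = 725 + I*√712381/86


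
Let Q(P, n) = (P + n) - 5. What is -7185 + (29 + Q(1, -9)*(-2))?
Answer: -7130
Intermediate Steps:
Q(P, n) = -5 + P + n
-7185 + (29 + Q(1, -9)*(-2)) = -7185 + (29 + (-5 + 1 - 9)*(-2)) = -7185 + (29 - 13*(-2)) = -7185 + (29 + 26) = -7185 + 55 = -7130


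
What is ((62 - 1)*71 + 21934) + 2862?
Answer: 29127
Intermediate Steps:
((62 - 1)*71 + 21934) + 2862 = (61*71 + 21934) + 2862 = (4331 + 21934) + 2862 = 26265 + 2862 = 29127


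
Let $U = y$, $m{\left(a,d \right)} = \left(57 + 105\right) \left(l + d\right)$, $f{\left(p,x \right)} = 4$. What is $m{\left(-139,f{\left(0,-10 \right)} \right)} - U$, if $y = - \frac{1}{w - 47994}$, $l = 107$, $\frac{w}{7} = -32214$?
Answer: $\frac{4917933143}{273492} \approx 17982.0$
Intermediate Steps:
$w = -225498$ ($w = 7 \left(-32214\right) = -225498$)
$m{\left(a,d \right)} = 17334 + 162 d$ ($m{\left(a,d \right)} = \left(57 + 105\right) \left(107 + d\right) = 162 \left(107 + d\right) = 17334 + 162 d$)
$y = \frac{1}{273492}$ ($y = - \frac{1}{-225498 - 47994} = - \frac{1}{-273492} = \left(-1\right) \left(- \frac{1}{273492}\right) = \frac{1}{273492} \approx 3.6564 \cdot 10^{-6}$)
$U = \frac{1}{273492} \approx 3.6564 \cdot 10^{-6}$
$m{\left(-139,f{\left(0,-10 \right)} \right)} - U = \left(17334 + 162 \cdot 4\right) - \frac{1}{273492} = \left(17334 + 648\right) - \frac{1}{273492} = 17982 - \frac{1}{273492} = \frac{4917933143}{273492}$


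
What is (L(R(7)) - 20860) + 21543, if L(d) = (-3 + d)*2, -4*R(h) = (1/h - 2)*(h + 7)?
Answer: 690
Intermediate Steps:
R(h) = -(-2 + 1/h)*(7 + h)/4 (R(h) = -(1/h - 2)*(h + 7)/4 = -(-2 + 1/h)*(7 + h)/4)
L(d) = -6 + 2*d
(L(R(7)) - 20860) + 21543 = ((-6 + 2*((¼)*(-7 + 7*(13 + 2*7))/7)) - 20860) + 21543 = ((-6 + 2*((¼)*(⅐)*(-7 + 7*(13 + 14)))) - 20860) + 21543 = ((-6 + 2*((¼)*(⅐)*(-7 + 7*27))) - 20860) + 21543 = ((-6 + 2*((¼)*(⅐)*(-7 + 189))) - 20860) + 21543 = ((-6 + 2*((¼)*(⅐)*182)) - 20860) + 21543 = ((-6 + 2*(13/2)) - 20860) + 21543 = ((-6 + 13) - 20860) + 21543 = (7 - 20860) + 21543 = -20853 + 21543 = 690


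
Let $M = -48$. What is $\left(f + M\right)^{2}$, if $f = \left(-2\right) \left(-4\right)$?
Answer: $1600$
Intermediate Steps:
$f = 8$
$\left(f + M\right)^{2} = \left(8 - 48\right)^{2} = \left(-40\right)^{2} = 1600$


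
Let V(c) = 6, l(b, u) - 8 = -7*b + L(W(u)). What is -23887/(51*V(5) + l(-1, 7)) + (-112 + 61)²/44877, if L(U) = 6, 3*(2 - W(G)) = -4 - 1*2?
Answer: -357042124/4891593 ≈ -72.991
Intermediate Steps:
W(G) = 4 (W(G) = 2 - (-4 - 1*2)/3 = 2 - (-4 - 2)/3 = 2 - ⅓*(-6) = 2 + 2 = 4)
l(b, u) = 14 - 7*b (l(b, u) = 8 + (-7*b + 6) = 8 + (6 - 7*b) = 14 - 7*b)
-23887/(51*V(5) + l(-1, 7)) + (-112 + 61)²/44877 = -23887/(51*6 + (14 - 7*(-1))) + (-112 + 61)²/44877 = -23887/(306 + (14 + 7)) + (-51)²*(1/44877) = -23887/(306 + 21) + 2601*(1/44877) = -23887/327 + 867/14959 = -357042124/4891593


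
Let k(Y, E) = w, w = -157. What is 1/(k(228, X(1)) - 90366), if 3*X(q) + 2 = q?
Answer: -1/90523 ≈ -1.1047e-5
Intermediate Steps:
X(q) = -2/3 + q/3
k(Y, E) = -157
1/(k(228, X(1)) - 90366) = 1/(-157 - 90366) = 1/(-90523) = -1/90523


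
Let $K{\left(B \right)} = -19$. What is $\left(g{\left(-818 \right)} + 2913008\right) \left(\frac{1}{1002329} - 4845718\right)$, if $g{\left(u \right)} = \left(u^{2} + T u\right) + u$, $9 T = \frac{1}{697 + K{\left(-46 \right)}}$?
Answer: $- \frac{53070481033966076666705}{3058105779} \approx -1.7354 \cdot 10^{13}$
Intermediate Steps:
$T = \frac{1}{6102}$ ($T = \frac{1}{9 \left(697 - 19\right)} = \frac{1}{9 \cdot 678} = \frac{1}{9} \cdot \frac{1}{678} = \frac{1}{6102} \approx 0.00016388$)
$g{\left(u \right)} = u^{2} + \frac{6103 u}{6102}$ ($g{\left(u \right)} = \left(u^{2} + \frac{u}{6102}\right) + u = u^{2} + \frac{6103 u}{6102}$)
$\left(g{\left(-818 \right)} + 2913008\right) \left(\frac{1}{1002329} - 4845718\right) = \left(\frac{1}{6102} \left(-818\right) \left(6103 + 6102 \left(-818\right)\right) + 2913008\right) \left(\frac{1}{1002329} - 4845718\right) = \left(\frac{1}{6102} \left(-818\right) \left(6103 - 4991436\right) + 2913008\right) \left(\frac{1}{1002329} - 4845718\right) = \left(\frac{1}{6102} \left(-818\right) \left(-4985333\right) + 2913008\right) \left(- \frac{4857003677221}{1002329}\right) = \left(\frac{2039001197}{3051} + 2913008\right) \left(- \frac{4857003677221}{1002329}\right) = \frac{10926588605}{3051} \left(- \frac{4857003677221}{1002329}\right) = - \frac{53070481033966076666705}{3058105779}$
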